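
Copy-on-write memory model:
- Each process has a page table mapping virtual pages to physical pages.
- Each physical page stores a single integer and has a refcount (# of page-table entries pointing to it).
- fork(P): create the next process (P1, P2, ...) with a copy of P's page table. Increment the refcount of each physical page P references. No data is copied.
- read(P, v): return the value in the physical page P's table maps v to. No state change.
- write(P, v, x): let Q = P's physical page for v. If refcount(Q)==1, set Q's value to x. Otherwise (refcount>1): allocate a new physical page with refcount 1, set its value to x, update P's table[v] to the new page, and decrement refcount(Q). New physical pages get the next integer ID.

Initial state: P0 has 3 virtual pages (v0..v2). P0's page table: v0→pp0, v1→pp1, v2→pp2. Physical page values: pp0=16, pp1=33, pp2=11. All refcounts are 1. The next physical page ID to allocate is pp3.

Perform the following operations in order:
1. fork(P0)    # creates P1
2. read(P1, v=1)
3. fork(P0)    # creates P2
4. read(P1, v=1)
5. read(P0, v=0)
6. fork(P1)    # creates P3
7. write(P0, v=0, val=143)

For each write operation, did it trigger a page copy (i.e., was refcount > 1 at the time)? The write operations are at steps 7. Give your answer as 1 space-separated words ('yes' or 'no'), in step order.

Op 1: fork(P0) -> P1. 3 ppages; refcounts: pp0:2 pp1:2 pp2:2
Op 2: read(P1, v1) -> 33. No state change.
Op 3: fork(P0) -> P2. 3 ppages; refcounts: pp0:3 pp1:3 pp2:3
Op 4: read(P1, v1) -> 33. No state change.
Op 5: read(P0, v0) -> 16. No state change.
Op 6: fork(P1) -> P3. 3 ppages; refcounts: pp0:4 pp1:4 pp2:4
Op 7: write(P0, v0, 143). refcount(pp0)=4>1 -> COPY to pp3. 4 ppages; refcounts: pp0:3 pp1:4 pp2:4 pp3:1

yes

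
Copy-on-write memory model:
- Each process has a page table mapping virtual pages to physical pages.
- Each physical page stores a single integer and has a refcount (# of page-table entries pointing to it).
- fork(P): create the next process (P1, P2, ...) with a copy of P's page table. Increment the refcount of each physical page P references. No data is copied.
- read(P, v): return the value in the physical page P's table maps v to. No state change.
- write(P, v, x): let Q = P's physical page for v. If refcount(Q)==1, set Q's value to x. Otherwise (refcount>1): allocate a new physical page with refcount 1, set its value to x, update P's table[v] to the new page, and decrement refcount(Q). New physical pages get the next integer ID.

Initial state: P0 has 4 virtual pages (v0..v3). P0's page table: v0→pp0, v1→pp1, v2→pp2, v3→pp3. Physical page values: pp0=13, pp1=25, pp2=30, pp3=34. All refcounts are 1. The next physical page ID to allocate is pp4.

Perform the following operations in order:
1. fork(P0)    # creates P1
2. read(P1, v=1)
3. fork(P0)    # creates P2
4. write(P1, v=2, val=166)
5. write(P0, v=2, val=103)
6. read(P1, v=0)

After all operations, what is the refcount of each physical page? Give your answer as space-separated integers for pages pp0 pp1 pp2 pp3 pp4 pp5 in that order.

Answer: 3 3 1 3 1 1

Derivation:
Op 1: fork(P0) -> P1. 4 ppages; refcounts: pp0:2 pp1:2 pp2:2 pp3:2
Op 2: read(P1, v1) -> 25. No state change.
Op 3: fork(P0) -> P2. 4 ppages; refcounts: pp0:3 pp1:3 pp2:3 pp3:3
Op 4: write(P1, v2, 166). refcount(pp2)=3>1 -> COPY to pp4. 5 ppages; refcounts: pp0:3 pp1:3 pp2:2 pp3:3 pp4:1
Op 5: write(P0, v2, 103). refcount(pp2)=2>1 -> COPY to pp5. 6 ppages; refcounts: pp0:3 pp1:3 pp2:1 pp3:3 pp4:1 pp5:1
Op 6: read(P1, v0) -> 13. No state change.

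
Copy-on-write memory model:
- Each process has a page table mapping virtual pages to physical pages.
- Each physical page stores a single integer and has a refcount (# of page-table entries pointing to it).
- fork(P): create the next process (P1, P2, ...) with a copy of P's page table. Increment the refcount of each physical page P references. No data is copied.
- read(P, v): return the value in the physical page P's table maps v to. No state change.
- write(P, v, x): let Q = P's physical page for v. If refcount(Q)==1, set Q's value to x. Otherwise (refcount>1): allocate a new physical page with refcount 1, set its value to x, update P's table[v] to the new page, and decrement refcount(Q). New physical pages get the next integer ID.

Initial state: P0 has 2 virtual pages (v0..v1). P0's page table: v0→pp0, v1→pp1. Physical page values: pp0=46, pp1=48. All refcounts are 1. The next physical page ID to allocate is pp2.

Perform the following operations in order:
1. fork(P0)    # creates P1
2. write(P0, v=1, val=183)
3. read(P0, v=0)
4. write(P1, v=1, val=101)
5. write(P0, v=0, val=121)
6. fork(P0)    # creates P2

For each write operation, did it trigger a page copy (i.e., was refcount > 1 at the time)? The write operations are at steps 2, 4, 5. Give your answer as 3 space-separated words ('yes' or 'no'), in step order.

Op 1: fork(P0) -> P1. 2 ppages; refcounts: pp0:2 pp1:2
Op 2: write(P0, v1, 183). refcount(pp1)=2>1 -> COPY to pp2. 3 ppages; refcounts: pp0:2 pp1:1 pp2:1
Op 3: read(P0, v0) -> 46. No state change.
Op 4: write(P1, v1, 101). refcount(pp1)=1 -> write in place. 3 ppages; refcounts: pp0:2 pp1:1 pp2:1
Op 5: write(P0, v0, 121). refcount(pp0)=2>1 -> COPY to pp3. 4 ppages; refcounts: pp0:1 pp1:1 pp2:1 pp3:1
Op 6: fork(P0) -> P2. 4 ppages; refcounts: pp0:1 pp1:1 pp2:2 pp3:2

yes no yes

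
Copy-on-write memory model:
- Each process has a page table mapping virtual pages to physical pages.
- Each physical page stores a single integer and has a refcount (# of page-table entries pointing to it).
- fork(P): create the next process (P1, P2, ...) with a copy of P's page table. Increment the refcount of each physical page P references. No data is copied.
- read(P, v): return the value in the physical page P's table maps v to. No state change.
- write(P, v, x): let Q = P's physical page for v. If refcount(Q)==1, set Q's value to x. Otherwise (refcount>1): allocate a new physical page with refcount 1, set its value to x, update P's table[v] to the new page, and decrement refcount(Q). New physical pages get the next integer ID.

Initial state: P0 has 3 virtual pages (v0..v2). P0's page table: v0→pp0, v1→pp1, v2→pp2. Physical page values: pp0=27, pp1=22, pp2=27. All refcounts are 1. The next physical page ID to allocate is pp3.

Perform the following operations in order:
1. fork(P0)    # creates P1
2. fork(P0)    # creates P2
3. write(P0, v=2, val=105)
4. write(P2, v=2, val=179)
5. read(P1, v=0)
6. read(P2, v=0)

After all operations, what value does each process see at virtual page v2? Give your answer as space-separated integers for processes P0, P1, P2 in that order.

Op 1: fork(P0) -> P1. 3 ppages; refcounts: pp0:2 pp1:2 pp2:2
Op 2: fork(P0) -> P2. 3 ppages; refcounts: pp0:3 pp1:3 pp2:3
Op 3: write(P0, v2, 105). refcount(pp2)=3>1 -> COPY to pp3. 4 ppages; refcounts: pp0:3 pp1:3 pp2:2 pp3:1
Op 4: write(P2, v2, 179). refcount(pp2)=2>1 -> COPY to pp4. 5 ppages; refcounts: pp0:3 pp1:3 pp2:1 pp3:1 pp4:1
Op 5: read(P1, v0) -> 27. No state change.
Op 6: read(P2, v0) -> 27. No state change.
P0: v2 -> pp3 = 105
P1: v2 -> pp2 = 27
P2: v2 -> pp4 = 179

Answer: 105 27 179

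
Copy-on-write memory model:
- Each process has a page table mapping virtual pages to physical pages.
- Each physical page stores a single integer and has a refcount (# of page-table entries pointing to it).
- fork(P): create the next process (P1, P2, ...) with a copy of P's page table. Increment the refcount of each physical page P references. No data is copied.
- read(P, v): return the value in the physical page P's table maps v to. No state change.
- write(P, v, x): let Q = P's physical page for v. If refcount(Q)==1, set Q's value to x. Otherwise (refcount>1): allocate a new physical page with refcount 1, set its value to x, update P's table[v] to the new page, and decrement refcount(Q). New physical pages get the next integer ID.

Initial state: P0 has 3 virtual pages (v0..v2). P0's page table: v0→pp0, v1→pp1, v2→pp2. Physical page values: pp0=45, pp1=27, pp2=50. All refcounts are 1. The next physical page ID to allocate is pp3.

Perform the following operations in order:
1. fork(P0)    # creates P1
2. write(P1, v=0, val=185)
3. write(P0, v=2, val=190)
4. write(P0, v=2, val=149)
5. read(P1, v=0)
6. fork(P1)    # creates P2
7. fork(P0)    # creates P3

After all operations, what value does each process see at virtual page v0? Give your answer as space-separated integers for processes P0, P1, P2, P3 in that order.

Answer: 45 185 185 45

Derivation:
Op 1: fork(P0) -> P1. 3 ppages; refcounts: pp0:2 pp1:2 pp2:2
Op 2: write(P1, v0, 185). refcount(pp0)=2>1 -> COPY to pp3. 4 ppages; refcounts: pp0:1 pp1:2 pp2:2 pp3:1
Op 3: write(P0, v2, 190). refcount(pp2)=2>1 -> COPY to pp4. 5 ppages; refcounts: pp0:1 pp1:2 pp2:1 pp3:1 pp4:1
Op 4: write(P0, v2, 149). refcount(pp4)=1 -> write in place. 5 ppages; refcounts: pp0:1 pp1:2 pp2:1 pp3:1 pp4:1
Op 5: read(P1, v0) -> 185. No state change.
Op 6: fork(P1) -> P2. 5 ppages; refcounts: pp0:1 pp1:3 pp2:2 pp3:2 pp4:1
Op 7: fork(P0) -> P3. 5 ppages; refcounts: pp0:2 pp1:4 pp2:2 pp3:2 pp4:2
P0: v0 -> pp0 = 45
P1: v0 -> pp3 = 185
P2: v0 -> pp3 = 185
P3: v0 -> pp0 = 45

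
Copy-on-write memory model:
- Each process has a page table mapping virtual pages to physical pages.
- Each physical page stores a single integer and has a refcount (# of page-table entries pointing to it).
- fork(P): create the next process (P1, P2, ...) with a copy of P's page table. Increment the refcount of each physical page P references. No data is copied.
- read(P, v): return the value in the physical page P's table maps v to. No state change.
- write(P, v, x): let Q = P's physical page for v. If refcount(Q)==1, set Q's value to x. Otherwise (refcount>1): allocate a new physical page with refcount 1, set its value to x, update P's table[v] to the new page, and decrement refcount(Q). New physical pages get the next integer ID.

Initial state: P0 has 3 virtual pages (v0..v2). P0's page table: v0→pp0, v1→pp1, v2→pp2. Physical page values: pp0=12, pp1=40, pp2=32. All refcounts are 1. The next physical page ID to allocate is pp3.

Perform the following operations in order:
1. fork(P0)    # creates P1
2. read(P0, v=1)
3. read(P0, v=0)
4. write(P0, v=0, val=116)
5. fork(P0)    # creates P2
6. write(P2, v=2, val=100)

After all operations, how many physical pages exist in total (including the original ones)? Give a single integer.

Op 1: fork(P0) -> P1. 3 ppages; refcounts: pp0:2 pp1:2 pp2:2
Op 2: read(P0, v1) -> 40. No state change.
Op 3: read(P0, v0) -> 12. No state change.
Op 4: write(P0, v0, 116). refcount(pp0)=2>1 -> COPY to pp3. 4 ppages; refcounts: pp0:1 pp1:2 pp2:2 pp3:1
Op 5: fork(P0) -> P2. 4 ppages; refcounts: pp0:1 pp1:3 pp2:3 pp3:2
Op 6: write(P2, v2, 100). refcount(pp2)=3>1 -> COPY to pp4. 5 ppages; refcounts: pp0:1 pp1:3 pp2:2 pp3:2 pp4:1

Answer: 5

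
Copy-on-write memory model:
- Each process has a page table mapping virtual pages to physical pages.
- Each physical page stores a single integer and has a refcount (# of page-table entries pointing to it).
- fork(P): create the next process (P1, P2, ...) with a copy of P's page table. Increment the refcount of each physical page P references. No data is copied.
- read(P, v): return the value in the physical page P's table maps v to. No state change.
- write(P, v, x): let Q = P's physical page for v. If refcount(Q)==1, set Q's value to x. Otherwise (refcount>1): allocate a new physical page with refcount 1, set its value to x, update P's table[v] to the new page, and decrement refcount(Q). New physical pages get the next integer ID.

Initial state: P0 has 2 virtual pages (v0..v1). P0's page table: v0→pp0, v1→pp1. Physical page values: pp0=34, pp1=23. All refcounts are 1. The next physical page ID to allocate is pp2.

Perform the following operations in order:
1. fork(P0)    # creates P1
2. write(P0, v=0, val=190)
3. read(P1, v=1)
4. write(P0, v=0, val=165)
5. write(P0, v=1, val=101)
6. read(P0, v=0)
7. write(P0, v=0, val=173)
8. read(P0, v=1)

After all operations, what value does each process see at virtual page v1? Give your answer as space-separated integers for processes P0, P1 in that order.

Op 1: fork(P0) -> P1. 2 ppages; refcounts: pp0:2 pp1:2
Op 2: write(P0, v0, 190). refcount(pp0)=2>1 -> COPY to pp2. 3 ppages; refcounts: pp0:1 pp1:2 pp2:1
Op 3: read(P1, v1) -> 23. No state change.
Op 4: write(P0, v0, 165). refcount(pp2)=1 -> write in place. 3 ppages; refcounts: pp0:1 pp1:2 pp2:1
Op 5: write(P0, v1, 101). refcount(pp1)=2>1 -> COPY to pp3. 4 ppages; refcounts: pp0:1 pp1:1 pp2:1 pp3:1
Op 6: read(P0, v0) -> 165. No state change.
Op 7: write(P0, v0, 173). refcount(pp2)=1 -> write in place. 4 ppages; refcounts: pp0:1 pp1:1 pp2:1 pp3:1
Op 8: read(P0, v1) -> 101. No state change.
P0: v1 -> pp3 = 101
P1: v1 -> pp1 = 23

Answer: 101 23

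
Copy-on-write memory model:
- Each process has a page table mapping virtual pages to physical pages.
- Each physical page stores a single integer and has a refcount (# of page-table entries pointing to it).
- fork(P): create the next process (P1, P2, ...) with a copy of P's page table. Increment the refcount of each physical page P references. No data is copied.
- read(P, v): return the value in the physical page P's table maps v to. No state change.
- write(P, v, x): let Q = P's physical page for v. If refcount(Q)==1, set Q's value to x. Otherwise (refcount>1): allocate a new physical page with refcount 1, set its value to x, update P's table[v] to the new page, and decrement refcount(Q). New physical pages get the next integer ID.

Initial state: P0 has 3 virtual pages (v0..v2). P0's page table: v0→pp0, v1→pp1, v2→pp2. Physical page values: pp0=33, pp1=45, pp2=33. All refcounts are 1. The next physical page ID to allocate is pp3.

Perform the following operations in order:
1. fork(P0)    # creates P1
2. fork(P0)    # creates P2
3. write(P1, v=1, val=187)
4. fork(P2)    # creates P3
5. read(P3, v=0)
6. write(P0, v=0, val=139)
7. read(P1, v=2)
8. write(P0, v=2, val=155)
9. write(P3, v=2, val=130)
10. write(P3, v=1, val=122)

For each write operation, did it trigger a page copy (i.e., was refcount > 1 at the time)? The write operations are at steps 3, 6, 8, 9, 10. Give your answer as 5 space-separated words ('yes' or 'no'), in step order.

Op 1: fork(P0) -> P1. 3 ppages; refcounts: pp0:2 pp1:2 pp2:2
Op 2: fork(P0) -> P2. 3 ppages; refcounts: pp0:3 pp1:3 pp2:3
Op 3: write(P1, v1, 187). refcount(pp1)=3>1 -> COPY to pp3. 4 ppages; refcounts: pp0:3 pp1:2 pp2:3 pp3:1
Op 4: fork(P2) -> P3. 4 ppages; refcounts: pp0:4 pp1:3 pp2:4 pp3:1
Op 5: read(P3, v0) -> 33. No state change.
Op 6: write(P0, v0, 139). refcount(pp0)=4>1 -> COPY to pp4. 5 ppages; refcounts: pp0:3 pp1:3 pp2:4 pp3:1 pp4:1
Op 7: read(P1, v2) -> 33. No state change.
Op 8: write(P0, v2, 155). refcount(pp2)=4>1 -> COPY to pp5. 6 ppages; refcounts: pp0:3 pp1:3 pp2:3 pp3:1 pp4:1 pp5:1
Op 9: write(P3, v2, 130). refcount(pp2)=3>1 -> COPY to pp6. 7 ppages; refcounts: pp0:3 pp1:3 pp2:2 pp3:1 pp4:1 pp5:1 pp6:1
Op 10: write(P3, v1, 122). refcount(pp1)=3>1 -> COPY to pp7. 8 ppages; refcounts: pp0:3 pp1:2 pp2:2 pp3:1 pp4:1 pp5:1 pp6:1 pp7:1

yes yes yes yes yes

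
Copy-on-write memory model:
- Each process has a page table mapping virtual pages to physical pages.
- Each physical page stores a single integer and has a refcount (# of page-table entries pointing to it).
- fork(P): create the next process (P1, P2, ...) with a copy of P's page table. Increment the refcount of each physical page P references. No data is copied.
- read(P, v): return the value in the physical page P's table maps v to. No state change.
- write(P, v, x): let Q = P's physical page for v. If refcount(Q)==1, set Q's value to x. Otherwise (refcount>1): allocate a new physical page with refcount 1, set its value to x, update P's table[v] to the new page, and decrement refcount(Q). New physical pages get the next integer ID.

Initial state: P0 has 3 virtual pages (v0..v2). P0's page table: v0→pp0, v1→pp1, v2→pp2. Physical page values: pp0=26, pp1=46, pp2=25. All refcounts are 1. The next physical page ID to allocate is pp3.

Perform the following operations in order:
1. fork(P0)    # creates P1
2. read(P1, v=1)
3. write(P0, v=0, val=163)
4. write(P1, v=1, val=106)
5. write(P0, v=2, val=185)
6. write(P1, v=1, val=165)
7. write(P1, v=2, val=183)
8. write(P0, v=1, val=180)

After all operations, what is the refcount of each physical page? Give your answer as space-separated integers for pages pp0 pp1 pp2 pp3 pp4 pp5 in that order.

Op 1: fork(P0) -> P1. 3 ppages; refcounts: pp0:2 pp1:2 pp2:2
Op 2: read(P1, v1) -> 46. No state change.
Op 3: write(P0, v0, 163). refcount(pp0)=2>1 -> COPY to pp3. 4 ppages; refcounts: pp0:1 pp1:2 pp2:2 pp3:1
Op 4: write(P1, v1, 106). refcount(pp1)=2>1 -> COPY to pp4. 5 ppages; refcounts: pp0:1 pp1:1 pp2:2 pp3:1 pp4:1
Op 5: write(P0, v2, 185). refcount(pp2)=2>1 -> COPY to pp5. 6 ppages; refcounts: pp0:1 pp1:1 pp2:1 pp3:1 pp4:1 pp5:1
Op 6: write(P1, v1, 165). refcount(pp4)=1 -> write in place. 6 ppages; refcounts: pp0:1 pp1:1 pp2:1 pp3:1 pp4:1 pp5:1
Op 7: write(P1, v2, 183). refcount(pp2)=1 -> write in place. 6 ppages; refcounts: pp0:1 pp1:1 pp2:1 pp3:1 pp4:1 pp5:1
Op 8: write(P0, v1, 180). refcount(pp1)=1 -> write in place. 6 ppages; refcounts: pp0:1 pp1:1 pp2:1 pp3:1 pp4:1 pp5:1

Answer: 1 1 1 1 1 1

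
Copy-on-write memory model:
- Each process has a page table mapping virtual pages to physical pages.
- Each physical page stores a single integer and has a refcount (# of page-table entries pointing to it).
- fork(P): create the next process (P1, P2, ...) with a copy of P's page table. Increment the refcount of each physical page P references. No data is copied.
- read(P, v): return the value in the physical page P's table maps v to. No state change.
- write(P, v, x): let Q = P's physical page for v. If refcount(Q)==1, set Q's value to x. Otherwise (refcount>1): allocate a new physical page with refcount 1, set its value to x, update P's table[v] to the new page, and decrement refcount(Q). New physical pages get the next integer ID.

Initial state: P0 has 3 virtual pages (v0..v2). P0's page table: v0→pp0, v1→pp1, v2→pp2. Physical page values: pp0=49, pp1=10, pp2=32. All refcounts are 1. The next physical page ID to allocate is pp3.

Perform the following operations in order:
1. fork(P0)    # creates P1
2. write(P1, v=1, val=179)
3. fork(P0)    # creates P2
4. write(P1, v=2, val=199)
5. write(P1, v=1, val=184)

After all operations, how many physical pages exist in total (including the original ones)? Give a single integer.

Op 1: fork(P0) -> P1. 3 ppages; refcounts: pp0:2 pp1:2 pp2:2
Op 2: write(P1, v1, 179). refcount(pp1)=2>1 -> COPY to pp3. 4 ppages; refcounts: pp0:2 pp1:1 pp2:2 pp3:1
Op 3: fork(P0) -> P2. 4 ppages; refcounts: pp0:3 pp1:2 pp2:3 pp3:1
Op 4: write(P1, v2, 199). refcount(pp2)=3>1 -> COPY to pp4. 5 ppages; refcounts: pp0:3 pp1:2 pp2:2 pp3:1 pp4:1
Op 5: write(P1, v1, 184). refcount(pp3)=1 -> write in place. 5 ppages; refcounts: pp0:3 pp1:2 pp2:2 pp3:1 pp4:1

Answer: 5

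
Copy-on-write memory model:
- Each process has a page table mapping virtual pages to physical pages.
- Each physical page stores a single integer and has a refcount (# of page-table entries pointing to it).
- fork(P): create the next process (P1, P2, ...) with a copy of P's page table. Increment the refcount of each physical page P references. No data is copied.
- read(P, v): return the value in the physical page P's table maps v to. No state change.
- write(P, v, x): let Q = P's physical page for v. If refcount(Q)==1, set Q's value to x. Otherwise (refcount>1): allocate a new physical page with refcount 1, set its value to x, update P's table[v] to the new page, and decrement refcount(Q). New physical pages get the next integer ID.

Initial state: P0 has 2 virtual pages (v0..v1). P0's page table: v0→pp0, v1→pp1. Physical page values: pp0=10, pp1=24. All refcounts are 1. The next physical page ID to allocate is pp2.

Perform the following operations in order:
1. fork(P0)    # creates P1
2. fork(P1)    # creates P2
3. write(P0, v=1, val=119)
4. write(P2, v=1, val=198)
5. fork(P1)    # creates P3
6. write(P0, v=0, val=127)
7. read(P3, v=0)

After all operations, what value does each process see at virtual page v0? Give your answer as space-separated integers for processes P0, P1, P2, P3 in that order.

Op 1: fork(P0) -> P1. 2 ppages; refcounts: pp0:2 pp1:2
Op 2: fork(P1) -> P2. 2 ppages; refcounts: pp0:3 pp1:3
Op 3: write(P0, v1, 119). refcount(pp1)=3>1 -> COPY to pp2. 3 ppages; refcounts: pp0:3 pp1:2 pp2:1
Op 4: write(P2, v1, 198). refcount(pp1)=2>1 -> COPY to pp3. 4 ppages; refcounts: pp0:3 pp1:1 pp2:1 pp3:1
Op 5: fork(P1) -> P3. 4 ppages; refcounts: pp0:4 pp1:2 pp2:1 pp3:1
Op 6: write(P0, v0, 127). refcount(pp0)=4>1 -> COPY to pp4. 5 ppages; refcounts: pp0:3 pp1:2 pp2:1 pp3:1 pp4:1
Op 7: read(P3, v0) -> 10. No state change.
P0: v0 -> pp4 = 127
P1: v0 -> pp0 = 10
P2: v0 -> pp0 = 10
P3: v0 -> pp0 = 10

Answer: 127 10 10 10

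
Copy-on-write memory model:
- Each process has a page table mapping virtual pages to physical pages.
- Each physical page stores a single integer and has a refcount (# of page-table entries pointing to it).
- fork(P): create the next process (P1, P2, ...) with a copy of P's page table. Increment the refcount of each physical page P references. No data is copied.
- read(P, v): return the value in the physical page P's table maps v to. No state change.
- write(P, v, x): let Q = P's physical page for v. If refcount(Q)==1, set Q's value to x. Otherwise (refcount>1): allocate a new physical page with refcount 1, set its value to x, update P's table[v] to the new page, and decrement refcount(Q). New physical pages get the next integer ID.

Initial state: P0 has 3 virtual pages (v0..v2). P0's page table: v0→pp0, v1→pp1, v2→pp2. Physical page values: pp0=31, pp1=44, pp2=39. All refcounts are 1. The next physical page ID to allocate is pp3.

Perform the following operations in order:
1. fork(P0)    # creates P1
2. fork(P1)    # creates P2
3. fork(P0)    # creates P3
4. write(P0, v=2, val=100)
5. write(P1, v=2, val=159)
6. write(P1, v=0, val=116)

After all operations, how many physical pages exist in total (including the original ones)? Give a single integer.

Answer: 6

Derivation:
Op 1: fork(P0) -> P1. 3 ppages; refcounts: pp0:2 pp1:2 pp2:2
Op 2: fork(P1) -> P2. 3 ppages; refcounts: pp0:3 pp1:3 pp2:3
Op 3: fork(P0) -> P3. 3 ppages; refcounts: pp0:4 pp1:4 pp2:4
Op 4: write(P0, v2, 100). refcount(pp2)=4>1 -> COPY to pp3. 4 ppages; refcounts: pp0:4 pp1:4 pp2:3 pp3:1
Op 5: write(P1, v2, 159). refcount(pp2)=3>1 -> COPY to pp4. 5 ppages; refcounts: pp0:4 pp1:4 pp2:2 pp3:1 pp4:1
Op 6: write(P1, v0, 116). refcount(pp0)=4>1 -> COPY to pp5. 6 ppages; refcounts: pp0:3 pp1:4 pp2:2 pp3:1 pp4:1 pp5:1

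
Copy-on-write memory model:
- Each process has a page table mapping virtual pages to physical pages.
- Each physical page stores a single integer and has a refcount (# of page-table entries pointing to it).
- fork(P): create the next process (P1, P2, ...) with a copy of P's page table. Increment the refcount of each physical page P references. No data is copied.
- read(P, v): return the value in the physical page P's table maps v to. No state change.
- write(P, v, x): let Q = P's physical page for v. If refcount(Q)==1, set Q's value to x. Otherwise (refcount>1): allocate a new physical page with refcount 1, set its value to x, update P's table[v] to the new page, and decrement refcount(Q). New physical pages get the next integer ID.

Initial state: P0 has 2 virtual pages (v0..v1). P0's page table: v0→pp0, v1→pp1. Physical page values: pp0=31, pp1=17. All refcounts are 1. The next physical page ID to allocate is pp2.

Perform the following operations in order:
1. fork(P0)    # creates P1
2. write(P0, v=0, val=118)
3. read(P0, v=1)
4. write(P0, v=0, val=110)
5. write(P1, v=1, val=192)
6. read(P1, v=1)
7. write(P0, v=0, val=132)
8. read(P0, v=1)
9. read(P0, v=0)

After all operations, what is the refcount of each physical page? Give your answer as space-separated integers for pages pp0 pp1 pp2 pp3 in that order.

Op 1: fork(P0) -> P1. 2 ppages; refcounts: pp0:2 pp1:2
Op 2: write(P0, v0, 118). refcount(pp0)=2>1 -> COPY to pp2. 3 ppages; refcounts: pp0:1 pp1:2 pp2:1
Op 3: read(P0, v1) -> 17. No state change.
Op 4: write(P0, v0, 110). refcount(pp2)=1 -> write in place. 3 ppages; refcounts: pp0:1 pp1:2 pp2:1
Op 5: write(P1, v1, 192). refcount(pp1)=2>1 -> COPY to pp3. 4 ppages; refcounts: pp0:1 pp1:1 pp2:1 pp3:1
Op 6: read(P1, v1) -> 192. No state change.
Op 7: write(P0, v0, 132). refcount(pp2)=1 -> write in place. 4 ppages; refcounts: pp0:1 pp1:1 pp2:1 pp3:1
Op 8: read(P0, v1) -> 17. No state change.
Op 9: read(P0, v0) -> 132. No state change.

Answer: 1 1 1 1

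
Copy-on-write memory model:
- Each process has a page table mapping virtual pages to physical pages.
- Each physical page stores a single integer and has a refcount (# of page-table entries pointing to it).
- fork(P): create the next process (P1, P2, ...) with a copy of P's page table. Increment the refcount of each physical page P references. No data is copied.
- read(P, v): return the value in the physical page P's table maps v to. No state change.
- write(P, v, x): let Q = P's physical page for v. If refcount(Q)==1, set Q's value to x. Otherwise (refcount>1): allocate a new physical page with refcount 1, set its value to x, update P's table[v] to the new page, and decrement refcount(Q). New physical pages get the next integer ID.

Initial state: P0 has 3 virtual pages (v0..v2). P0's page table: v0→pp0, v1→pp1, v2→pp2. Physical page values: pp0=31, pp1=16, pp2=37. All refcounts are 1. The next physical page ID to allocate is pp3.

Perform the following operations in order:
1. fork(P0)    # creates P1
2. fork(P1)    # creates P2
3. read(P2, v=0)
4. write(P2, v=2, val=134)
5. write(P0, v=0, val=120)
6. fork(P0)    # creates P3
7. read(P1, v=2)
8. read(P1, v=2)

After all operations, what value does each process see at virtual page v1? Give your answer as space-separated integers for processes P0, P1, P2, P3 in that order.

Answer: 16 16 16 16

Derivation:
Op 1: fork(P0) -> P1. 3 ppages; refcounts: pp0:2 pp1:2 pp2:2
Op 2: fork(P1) -> P2. 3 ppages; refcounts: pp0:3 pp1:3 pp2:3
Op 3: read(P2, v0) -> 31. No state change.
Op 4: write(P2, v2, 134). refcount(pp2)=3>1 -> COPY to pp3. 4 ppages; refcounts: pp0:3 pp1:3 pp2:2 pp3:1
Op 5: write(P0, v0, 120). refcount(pp0)=3>1 -> COPY to pp4. 5 ppages; refcounts: pp0:2 pp1:3 pp2:2 pp3:1 pp4:1
Op 6: fork(P0) -> P3. 5 ppages; refcounts: pp0:2 pp1:4 pp2:3 pp3:1 pp4:2
Op 7: read(P1, v2) -> 37. No state change.
Op 8: read(P1, v2) -> 37. No state change.
P0: v1 -> pp1 = 16
P1: v1 -> pp1 = 16
P2: v1 -> pp1 = 16
P3: v1 -> pp1 = 16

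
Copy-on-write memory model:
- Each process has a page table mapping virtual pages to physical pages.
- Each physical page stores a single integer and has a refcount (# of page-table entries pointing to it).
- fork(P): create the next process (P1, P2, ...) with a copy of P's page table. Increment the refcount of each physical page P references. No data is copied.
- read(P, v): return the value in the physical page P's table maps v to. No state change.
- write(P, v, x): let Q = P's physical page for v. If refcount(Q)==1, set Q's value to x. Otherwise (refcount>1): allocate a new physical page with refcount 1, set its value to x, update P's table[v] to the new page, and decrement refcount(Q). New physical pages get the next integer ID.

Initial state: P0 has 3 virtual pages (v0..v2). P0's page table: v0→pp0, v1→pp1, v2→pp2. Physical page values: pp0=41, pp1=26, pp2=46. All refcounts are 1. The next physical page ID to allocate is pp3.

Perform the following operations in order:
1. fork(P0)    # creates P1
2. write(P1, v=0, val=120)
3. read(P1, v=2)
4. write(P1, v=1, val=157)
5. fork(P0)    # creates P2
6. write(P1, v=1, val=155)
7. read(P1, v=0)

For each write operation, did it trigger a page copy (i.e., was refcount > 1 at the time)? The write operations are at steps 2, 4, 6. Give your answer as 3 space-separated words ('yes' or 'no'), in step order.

Op 1: fork(P0) -> P1. 3 ppages; refcounts: pp0:2 pp1:2 pp2:2
Op 2: write(P1, v0, 120). refcount(pp0)=2>1 -> COPY to pp3. 4 ppages; refcounts: pp0:1 pp1:2 pp2:2 pp3:1
Op 3: read(P1, v2) -> 46. No state change.
Op 4: write(P1, v1, 157). refcount(pp1)=2>1 -> COPY to pp4. 5 ppages; refcounts: pp0:1 pp1:1 pp2:2 pp3:1 pp4:1
Op 5: fork(P0) -> P2. 5 ppages; refcounts: pp0:2 pp1:2 pp2:3 pp3:1 pp4:1
Op 6: write(P1, v1, 155). refcount(pp4)=1 -> write in place. 5 ppages; refcounts: pp0:2 pp1:2 pp2:3 pp3:1 pp4:1
Op 7: read(P1, v0) -> 120. No state change.

yes yes no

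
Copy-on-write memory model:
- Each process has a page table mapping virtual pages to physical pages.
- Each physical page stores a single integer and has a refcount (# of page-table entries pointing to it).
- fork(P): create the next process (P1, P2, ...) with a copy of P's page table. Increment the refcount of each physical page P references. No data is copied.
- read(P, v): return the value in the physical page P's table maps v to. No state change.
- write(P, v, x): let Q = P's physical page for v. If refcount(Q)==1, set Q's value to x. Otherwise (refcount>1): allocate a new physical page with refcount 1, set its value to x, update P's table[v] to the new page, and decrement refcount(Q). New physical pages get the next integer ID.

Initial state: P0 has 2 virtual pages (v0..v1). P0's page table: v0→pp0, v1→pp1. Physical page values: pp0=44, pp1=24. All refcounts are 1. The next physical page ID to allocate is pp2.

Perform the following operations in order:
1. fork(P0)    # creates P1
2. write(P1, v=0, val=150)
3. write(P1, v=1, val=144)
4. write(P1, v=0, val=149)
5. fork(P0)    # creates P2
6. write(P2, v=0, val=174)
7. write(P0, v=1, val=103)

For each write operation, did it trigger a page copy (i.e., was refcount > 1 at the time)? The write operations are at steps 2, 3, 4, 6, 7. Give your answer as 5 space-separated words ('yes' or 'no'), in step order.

Op 1: fork(P0) -> P1. 2 ppages; refcounts: pp0:2 pp1:2
Op 2: write(P1, v0, 150). refcount(pp0)=2>1 -> COPY to pp2. 3 ppages; refcounts: pp0:1 pp1:2 pp2:1
Op 3: write(P1, v1, 144). refcount(pp1)=2>1 -> COPY to pp3. 4 ppages; refcounts: pp0:1 pp1:1 pp2:1 pp3:1
Op 4: write(P1, v0, 149). refcount(pp2)=1 -> write in place. 4 ppages; refcounts: pp0:1 pp1:1 pp2:1 pp3:1
Op 5: fork(P0) -> P2. 4 ppages; refcounts: pp0:2 pp1:2 pp2:1 pp3:1
Op 6: write(P2, v0, 174). refcount(pp0)=2>1 -> COPY to pp4. 5 ppages; refcounts: pp0:1 pp1:2 pp2:1 pp3:1 pp4:1
Op 7: write(P0, v1, 103). refcount(pp1)=2>1 -> COPY to pp5. 6 ppages; refcounts: pp0:1 pp1:1 pp2:1 pp3:1 pp4:1 pp5:1

yes yes no yes yes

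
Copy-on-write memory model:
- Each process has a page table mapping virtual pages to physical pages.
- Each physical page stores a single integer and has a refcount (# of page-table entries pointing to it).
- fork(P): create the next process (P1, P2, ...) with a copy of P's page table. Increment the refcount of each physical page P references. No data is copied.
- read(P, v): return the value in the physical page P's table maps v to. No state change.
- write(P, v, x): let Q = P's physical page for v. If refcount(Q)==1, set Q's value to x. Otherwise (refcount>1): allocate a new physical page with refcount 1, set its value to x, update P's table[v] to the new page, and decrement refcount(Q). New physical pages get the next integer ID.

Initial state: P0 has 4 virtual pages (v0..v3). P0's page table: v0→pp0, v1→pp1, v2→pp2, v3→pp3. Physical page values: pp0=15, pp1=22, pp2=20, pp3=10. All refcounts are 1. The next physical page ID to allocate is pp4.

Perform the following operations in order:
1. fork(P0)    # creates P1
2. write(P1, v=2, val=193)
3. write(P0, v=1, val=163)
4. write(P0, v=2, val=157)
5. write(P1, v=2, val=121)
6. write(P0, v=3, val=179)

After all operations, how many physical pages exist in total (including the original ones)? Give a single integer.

Answer: 7

Derivation:
Op 1: fork(P0) -> P1. 4 ppages; refcounts: pp0:2 pp1:2 pp2:2 pp3:2
Op 2: write(P1, v2, 193). refcount(pp2)=2>1 -> COPY to pp4. 5 ppages; refcounts: pp0:2 pp1:2 pp2:1 pp3:2 pp4:1
Op 3: write(P0, v1, 163). refcount(pp1)=2>1 -> COPY to pp5. 6 ppages; refcounts: pp0:2 pp1:1 pp2:1 pp3:2 pp4:1 pp5:1
Op 4: write(P0, v2, 157). refcount(pp2)=1 -> write in place. 6 ppages; refcounts: pp0:2 pp1:1 pp2:1 pp3:2 pp4:1 pp5:1
Op 5: write(P1, v2, 121). refcount(pp4)=1 -> write in place. 6 ppages; refcounts: pp0:2 pp1:1 pp2:1 pp3:2 pp4:1 pp5:1
Op 6: write(P0, v3, 179). refcount(pp3)=2>1 -> COPY to pp6. 7 ppages; refcounts: pp0:2 pp1:1 pp2:1 pp3:1 pp4:1 pp5:1 pp6:1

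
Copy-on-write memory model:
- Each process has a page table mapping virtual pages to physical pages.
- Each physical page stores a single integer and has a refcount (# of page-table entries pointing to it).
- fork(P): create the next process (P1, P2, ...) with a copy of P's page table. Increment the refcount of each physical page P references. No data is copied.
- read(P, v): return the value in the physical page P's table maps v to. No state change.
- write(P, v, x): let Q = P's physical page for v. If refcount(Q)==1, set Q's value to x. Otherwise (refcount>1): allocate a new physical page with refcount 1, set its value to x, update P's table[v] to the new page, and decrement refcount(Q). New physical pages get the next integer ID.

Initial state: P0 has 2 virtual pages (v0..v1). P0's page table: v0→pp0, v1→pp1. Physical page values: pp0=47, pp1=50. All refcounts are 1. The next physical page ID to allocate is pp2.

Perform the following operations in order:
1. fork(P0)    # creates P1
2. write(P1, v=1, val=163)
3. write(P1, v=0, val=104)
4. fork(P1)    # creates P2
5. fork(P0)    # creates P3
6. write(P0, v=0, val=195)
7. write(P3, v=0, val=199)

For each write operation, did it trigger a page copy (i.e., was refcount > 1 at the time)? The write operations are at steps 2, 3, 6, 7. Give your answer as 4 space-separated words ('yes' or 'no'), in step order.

Op 1: fork(P0) -> P1. 2 ppages; refcounts: pp0:2 pp1:2
Op 2: write(P1, v1, 163). refcount(pp1)=2>1 -> COPY to pp2. 3 ppages; refcounts: pp0:2 pp1:1 pp2:1
Op 3: write(P1, v0, 104). refcount(pp0)=2>1 -> COPY to pp3. 4 ppages; refcounts: pp0:1 pp1:1 pp2:1 pp3:1
Op 4: fork(P1) -> P2. 4 ppages; refcounts: pp0:1 pp1:1 pp2:2 pp3:2
Op 5: fork(P0) -> P3. 4 ppages; refcounts: pp0:2 pp1:2 pp2:2 pp3:2
Op 6: write(P0, v0, 195). refcount(pp0)=2>1 -> COPY to pp4. 5 ppages; refcounts: pp0:1 pp1:2 pp2:2 pp3:2 pp4:1
Op 7: write(P3, v0, 199). refcount(pp0)=1 -> write in place. 5 ppages; refcounts: pp0:1 pp1:2 pp2:2 pp3:2 pp4:1

yes yes yes no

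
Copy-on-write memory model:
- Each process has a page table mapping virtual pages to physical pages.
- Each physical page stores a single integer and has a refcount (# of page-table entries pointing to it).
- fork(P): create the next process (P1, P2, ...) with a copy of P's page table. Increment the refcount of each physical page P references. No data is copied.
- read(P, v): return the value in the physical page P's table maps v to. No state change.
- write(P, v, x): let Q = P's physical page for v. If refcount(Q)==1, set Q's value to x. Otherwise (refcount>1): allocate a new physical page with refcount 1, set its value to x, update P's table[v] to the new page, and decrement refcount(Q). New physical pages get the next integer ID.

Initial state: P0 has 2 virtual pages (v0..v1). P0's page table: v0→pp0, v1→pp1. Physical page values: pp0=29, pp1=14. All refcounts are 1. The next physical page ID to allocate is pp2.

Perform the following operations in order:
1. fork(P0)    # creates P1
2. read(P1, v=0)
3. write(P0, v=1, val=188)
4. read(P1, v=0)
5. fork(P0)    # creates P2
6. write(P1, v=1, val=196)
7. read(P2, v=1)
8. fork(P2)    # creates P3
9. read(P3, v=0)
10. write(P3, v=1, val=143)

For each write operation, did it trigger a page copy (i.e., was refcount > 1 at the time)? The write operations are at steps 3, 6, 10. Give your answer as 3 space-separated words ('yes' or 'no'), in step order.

Op 1: fork(P0) -> P1. 2 ppages; refcounts: pp0:2 pp1:2
Op 2: read(P1, v0) -> 29. No state change.
Op 3: write(P0, v1, 188). refcount(pp1)=2>1 -> COPY to pp2. 3 ppages; refcounts: pp0:2 pp1:1 pp2:1
Op 4: read(P1, v0) -> 29. No state change.
Op 5: fork(P0) -> P2. 3 ppages; refcounts: pp0:3 pp1:1 pp2:2
Op 6: write(P1, v1, 196). refcount(pp1)=1 -> write in place. 3 ppages; refcounts: pp0:3 pp1:1 pp2:2
Op 7: read(P2, v1) -> 188. No state change.
Op 8: fork(P2) -> P3. 3 ppages; refcounts: pp0:4 pp1:1 pp2:3
Op 9: read(P3, v0) -> 29. No state change.
Op 10: write(P3, v1, 143). refcount(pp2)=3>1 -> COPY to pp3. 4 ppages; refcounts: pp0:4 pp1:1 pp2:2 pp3:1

yes no yes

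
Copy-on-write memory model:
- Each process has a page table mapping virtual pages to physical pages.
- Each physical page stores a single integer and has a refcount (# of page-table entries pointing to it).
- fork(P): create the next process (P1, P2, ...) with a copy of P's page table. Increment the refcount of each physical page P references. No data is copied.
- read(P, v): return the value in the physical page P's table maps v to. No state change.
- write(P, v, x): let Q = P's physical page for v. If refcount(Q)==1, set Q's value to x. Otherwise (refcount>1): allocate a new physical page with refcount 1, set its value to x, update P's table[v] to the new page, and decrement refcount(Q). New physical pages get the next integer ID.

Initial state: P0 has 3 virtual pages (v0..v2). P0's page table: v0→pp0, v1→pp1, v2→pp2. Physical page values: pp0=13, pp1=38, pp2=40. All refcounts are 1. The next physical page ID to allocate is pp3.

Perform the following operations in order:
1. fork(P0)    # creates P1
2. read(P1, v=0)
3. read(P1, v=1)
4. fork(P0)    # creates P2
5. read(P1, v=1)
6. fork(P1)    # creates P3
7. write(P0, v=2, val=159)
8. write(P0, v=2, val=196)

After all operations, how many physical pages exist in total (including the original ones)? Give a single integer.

Answer: 4

Derivation:
Op 1: fork(P0) -> P1. 3 ppages; refcounts: pp0:2 pp1:2 pp2:2
Op 2: read(P1, v0) -> 13. No state change.
Op 3: read(P1, v1) -> 38. No state change.
Op 4: fork(P0) -> P2. 3 ppages; refcounts: pp0:3 pp1:3 pp2:3
Op 5: read(P1, v1) -> 38. No state change.
Op 6: fork(P1) -> P3. 3 ppages; refcounts: pp0:4 pp1:4 pp2:4
Op 7: write(P0, v2, 159). refcount(pp2)=4>1 -> COPY to pp3. 4 ppages; refcounts: pp0:4 pp1:4 pp2:3 pp3:1
Op 8: write(P0, v2, 196). refcount(pp3)=1 -> write in place. 4 ppages; refcounts: pp0:4 pp1:4 pp2:3 pp3:1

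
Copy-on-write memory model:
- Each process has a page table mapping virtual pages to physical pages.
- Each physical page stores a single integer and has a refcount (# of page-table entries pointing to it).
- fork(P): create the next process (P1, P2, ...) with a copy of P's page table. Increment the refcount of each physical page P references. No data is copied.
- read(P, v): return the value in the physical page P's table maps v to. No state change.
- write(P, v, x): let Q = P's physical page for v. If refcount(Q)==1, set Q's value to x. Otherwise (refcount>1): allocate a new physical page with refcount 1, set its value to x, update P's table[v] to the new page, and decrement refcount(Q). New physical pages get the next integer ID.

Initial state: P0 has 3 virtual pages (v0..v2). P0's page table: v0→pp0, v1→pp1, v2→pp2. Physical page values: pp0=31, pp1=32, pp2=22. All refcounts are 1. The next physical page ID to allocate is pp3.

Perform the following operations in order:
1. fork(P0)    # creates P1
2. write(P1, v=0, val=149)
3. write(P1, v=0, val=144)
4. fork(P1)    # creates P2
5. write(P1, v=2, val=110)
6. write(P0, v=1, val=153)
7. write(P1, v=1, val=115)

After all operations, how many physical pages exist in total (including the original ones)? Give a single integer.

Op 1: fork(P0) -> P1. 3 ppages; refcounts: pp0:2 pp1:2 pp2:2
Op 2: write(P1, v0, 149). refcount(pp0)=2>1 -> COPY to pp3. 4 ppages; refcounts: pp0:1 pp1:2 pp2:2 pp3:1
Op 3: write(P1, v0, 144). refcount(pp3)=1 -> write in place. 4 ppages; refcounts: pp0:1 pp1:2 pp2:2 pp3:1
Op 4: fork(P1) -> P2. 4 ppages; refcounts: pp0:1 pp1:3 pp2:3 pp3:2
Op 5: write(P1, v2, 110). refcount(pp2)=3>1 -> COPY to pp4. 5 ppages; refcounts: pp0:1 pp1:3 pp2:2 pp3:2 pp4:1
Op 6: write(P0, v1, 153). refcount(pp1)=3>1 -> COPY to pp5. 6 ppages; refcounts: pp0:1 pp1:2 pp2:2 pp3:2 pp4:1 pp5:1
Op 7: write(P1, v1, 115). refcount(pp1)=2>1 -> COPY to pp6. 7 ppages; refcounts: pp0:1 pp1:1 pp2:2 pp3:2 pp4:1 pp5:1 pp6:1

Answer: 7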